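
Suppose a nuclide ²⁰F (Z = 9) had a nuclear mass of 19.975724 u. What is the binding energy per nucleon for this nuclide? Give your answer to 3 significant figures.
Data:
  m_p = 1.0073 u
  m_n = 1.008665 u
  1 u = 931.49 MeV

8.63 MeV/nucleon

Mass of separated nucleons = 9(1.0073) + 11(1.008665) = 9.0657 + 11.095315 = 20.161015 u
The mass defect is 20.161015 − 19.975724 = 0.185291 u.
Converting to energy: 0.185291 u × 931.49 MeV/u = 172.597 MeV
Per nucleon: 172.597 / 20 = 8.630 MeV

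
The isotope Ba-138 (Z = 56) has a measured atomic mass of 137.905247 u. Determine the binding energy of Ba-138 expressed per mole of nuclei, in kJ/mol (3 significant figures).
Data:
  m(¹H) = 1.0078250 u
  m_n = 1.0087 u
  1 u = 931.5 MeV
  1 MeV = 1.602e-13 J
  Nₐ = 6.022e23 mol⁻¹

1.12e+11 kJ/mol

Mass of separated nucleons = 56(1.0078250) + 82(1.0087) = 56.4382000 + 82.7134 = 139.1516000 u
The mass defect is 139.1516000 − 137.905247 = 1.2463530 u.
Binding energy = Δm·c² = 1.2463530 × 931.5 MeV/u = 1160.98 MeV
Per nucleus in joules: 1160.98 MeV × 1.602e-13 J/MeV = 1.8599e-10 J
Per mole: 1.8599e-10 J × 6.022e23 mol⁻¹ = 1.1200e+14 J/mol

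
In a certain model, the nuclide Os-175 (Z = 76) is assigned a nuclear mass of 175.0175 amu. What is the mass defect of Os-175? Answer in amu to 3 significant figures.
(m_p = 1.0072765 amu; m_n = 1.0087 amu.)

1.40 amu

Total constituent mass: 76 × 1.0072765 + 99 × 1.0087 = 176.4143140 amu
Mass defect Δm = 176.4143140 − 175.0175 = 1.3968140 amu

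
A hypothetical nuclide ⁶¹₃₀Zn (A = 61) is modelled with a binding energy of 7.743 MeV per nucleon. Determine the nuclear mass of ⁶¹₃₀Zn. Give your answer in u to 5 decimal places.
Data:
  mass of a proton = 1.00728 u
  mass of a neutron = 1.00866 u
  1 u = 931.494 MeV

60.97980 u

Total binding energy = 61 × 7.743 = 472.323 MeV
Mass defect = 472.323 MeV / (931.494 MeV/u) = 0.5070596 u
Constituent mass = 30(1.00728) + 31(1.00866) = 61.48686 u
Nuclear mass = 61.48686 − 0.5070596 = 60.9798004 u ≈ 60.97980 u (to 5 decimal places)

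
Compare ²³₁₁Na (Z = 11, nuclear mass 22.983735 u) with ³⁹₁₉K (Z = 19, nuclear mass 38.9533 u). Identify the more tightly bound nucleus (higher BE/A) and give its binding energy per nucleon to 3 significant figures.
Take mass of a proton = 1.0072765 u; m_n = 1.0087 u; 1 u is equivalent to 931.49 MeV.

²³₁₁Na: Σm = 11(1.0072765) + 12(1.0087) = 23.1844415 u; Δm = 0.2007065 u; E_B = 186.96 MeV; E_B/A = 8.129 MeV
³⁹₁₉K: Σm = 19(1.0072765) + 20(1.0087) = 39.3122535 u; Δm = 0.3589535 u; E_B = 334.36 MeV; E_B/A = 8.573 MeV
³⁹₁₉K has the higher binding energy per nucleon, so it is the more tightly bound nucleus.

³⁹₁₉K; 8.57 MeV/nucleon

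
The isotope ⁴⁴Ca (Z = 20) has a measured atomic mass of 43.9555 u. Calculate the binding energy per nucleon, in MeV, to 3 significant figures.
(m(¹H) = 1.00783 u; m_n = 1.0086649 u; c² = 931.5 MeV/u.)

8.66 MeV/nucleon

The nucleus contains 20 protons and 44 − 20 = 24 neutrons.
Σm = 20·m(¹H) + 24·m_n = 20.15660 + 24.2079576 = 44.3645576 u
The mass defect is 44.3645576 − 43.9555 = 0.4090576 u.
E_B = 0.4090576 × 931.5 = 381.037 MeV
BE/A = 381.037 MeV / 44 = 8.660 MeV/nucleon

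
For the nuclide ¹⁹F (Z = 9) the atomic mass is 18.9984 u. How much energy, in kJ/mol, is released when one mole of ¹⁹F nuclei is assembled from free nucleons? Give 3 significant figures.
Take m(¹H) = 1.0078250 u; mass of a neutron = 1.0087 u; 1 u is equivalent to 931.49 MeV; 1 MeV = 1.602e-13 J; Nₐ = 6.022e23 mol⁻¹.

1.43e+10 kJ/mol

Mass of separated nucleons = 9(1.0078250) + 10(1.0087) = 9.0704250 + 10.0870 = 19.1574250 u
Δm = 19.1574250 − 18.9984 = 0.1590250 u
Converting to energy: 0.1590250 u × 931.49 MeV/u = 148.130 MeV
Per nucleus in joules: 148.130 MeV × 1.602e-13 J/MeV = 2.3730e-11 J
Per mole: 2.3730e-11 J × 6.022e23 mol⁻¹ = 1.4290e+13 J/mol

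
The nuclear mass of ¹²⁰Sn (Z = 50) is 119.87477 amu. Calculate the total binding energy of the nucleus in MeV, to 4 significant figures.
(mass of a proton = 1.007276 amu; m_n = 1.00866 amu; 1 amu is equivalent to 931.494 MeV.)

1020 MeV

Σm = 50·m_p + 70·m_n = 50.363800 + 70.60620 = 120.970000 amu
Mass defect Δm = 120.970000 − 119.87477 = 1.095230 amu
Binding energy = Δm·c² = 1.095230 × 931.494 MeV/amu = 1020.20 MeV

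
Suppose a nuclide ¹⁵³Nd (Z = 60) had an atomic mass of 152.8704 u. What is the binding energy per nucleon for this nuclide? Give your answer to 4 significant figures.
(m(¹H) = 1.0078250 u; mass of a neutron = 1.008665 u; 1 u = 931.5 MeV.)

With 60 protons and 93 neutrons (A = 153):
Mass of separated nucleons = 60(1.0078250) + 93(1.008665) = 60.4695000 + 93.805845 = 154.2753450 u
Δm = 154.2753450 − 152.8704 = 1.4049450 u
Binding energy = Δm·c² = 1.4049450 × 931.5 MeV/u = 1308.71 MeV
Dividing by A = 153 gives 8.554 MeV per nucleon.

8.554 MeV/nucleon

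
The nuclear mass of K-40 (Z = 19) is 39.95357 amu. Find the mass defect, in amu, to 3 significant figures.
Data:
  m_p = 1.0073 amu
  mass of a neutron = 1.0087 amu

Total constituent mass: 19 × 1.0073 + 21 × 1.0087 = 40.3214 amu
The mass defect is 40.3214 − 39.95357 = 0.36783 amu.

0.368 amu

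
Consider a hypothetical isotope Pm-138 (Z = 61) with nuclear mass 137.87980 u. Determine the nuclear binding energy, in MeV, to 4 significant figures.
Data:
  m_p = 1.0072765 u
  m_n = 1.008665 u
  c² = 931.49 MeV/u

1147 MeV

Z = 61, so N = A − Z = 138 − 61 = 77.
Mass of separated nucleons = 61(1.0072765) + 77(1.008665) = 61.4438665 + 77.667205 = 139.1110715 u
The mass defect is 139.1110715 − 137.87980 = 1.2312715 u.
E_B = 1.2312715 × 931.49 = 1146.92 MeV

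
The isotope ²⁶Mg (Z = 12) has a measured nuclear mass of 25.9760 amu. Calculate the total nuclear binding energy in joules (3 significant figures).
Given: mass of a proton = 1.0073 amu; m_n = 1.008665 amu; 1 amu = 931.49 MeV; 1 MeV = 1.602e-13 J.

Mass of separated nucleons = 12(1.0073) + 14(1.008665) = 12.0876 + 14.121310 = 26.208910 amu
The mass defect is 26.208910 − 25.9760 = 0.232910 amu.
Converting to energy: 0.232910 amu × 931.49 MeV/amu = 216.953 MeV
In joules: 216.953 MeV × 1.602e-13 J/MeV = 3.4756e-11 J

3.48e-11 J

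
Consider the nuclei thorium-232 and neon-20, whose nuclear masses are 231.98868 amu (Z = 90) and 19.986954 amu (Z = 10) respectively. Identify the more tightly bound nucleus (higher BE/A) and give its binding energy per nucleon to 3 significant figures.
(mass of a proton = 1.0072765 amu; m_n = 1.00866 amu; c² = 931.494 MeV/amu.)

thorium-232: Σm = 90(1.0072765) + 142(1.00866) = 233.8846050 amu; Δm = 1.8959250 amu; E_B = 1766.0 MeV; E_B/A = 7.612 MeV
neon-20: Σm = 10(1.0072765) + 10(1.00866) = 20.1593650 amu; Δm = 0.1724110 amu; E_B = 160.60 MeV; E_B/A = 8.030 MeV
neon-20 has the higher binding energy per nucleon, so it is the more tightly bound nucleus.

neon-20; 8.03 MeV/nucleon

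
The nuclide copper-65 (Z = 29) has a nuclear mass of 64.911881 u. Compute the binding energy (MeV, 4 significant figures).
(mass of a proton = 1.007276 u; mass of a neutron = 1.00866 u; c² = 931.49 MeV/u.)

Z = 29, so N = A − Z = 65 − 29 = 36.
Mass of separated nucleons = 29(1.007276) + 36(1.00866) = 29.211004 + 36.31176 = 65.522764 u
Mass defect Δm = 65.522764 − 64.911881 = 0.610883 u
Binding energy = Δm·c² = 0.610883 × 931.49 MeV/u = 569.031 MeV

569.0 MeV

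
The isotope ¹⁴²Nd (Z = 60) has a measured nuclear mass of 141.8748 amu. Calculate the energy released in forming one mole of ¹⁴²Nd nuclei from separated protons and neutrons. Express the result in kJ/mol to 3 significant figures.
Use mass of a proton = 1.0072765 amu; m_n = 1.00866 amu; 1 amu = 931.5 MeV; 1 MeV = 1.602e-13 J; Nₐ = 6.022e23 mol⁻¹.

Z = 60, so N = A − Z = 142 − 60 = 82.
Total constituent mass: 60 × 1.0072765 + 82 × 1.00866 = 143.1467100 amu
The mass defect is 143.1467100 − 141.8748 = 1.2719100 amu.
E_B = 1.2719100 × 931.5 = 1184.78 MeV
Per nucleus in joules: 1184.78 MeV × 1.602e-13 J/MeV = 1.8980e-10 J
Per mole: 1.8980e-10 J × 6.022e23 mol⁻¹ = 1.1430e+14 J/mol

1.14e+11 kJ/mol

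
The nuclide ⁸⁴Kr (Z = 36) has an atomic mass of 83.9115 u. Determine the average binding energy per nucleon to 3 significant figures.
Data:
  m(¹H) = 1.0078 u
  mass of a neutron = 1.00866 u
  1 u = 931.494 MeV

Total constituent mass: 36 × 1.0078 + 48 × 1.00866 = 84.69648 u
Mass defect Δm = 84.69648 − 83.9115 = 0.78498 u
E_B = 0.78498 × 931.494 = 731.204 MeV
Per nucleon: 731.204 / 84 = 8.7048 MeV

8.70 MeV/nucleon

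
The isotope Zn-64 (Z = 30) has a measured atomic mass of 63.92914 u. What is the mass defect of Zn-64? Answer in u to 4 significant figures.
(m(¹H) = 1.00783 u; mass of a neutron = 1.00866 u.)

Total constituent mass: 30 × 1.00783 + 34 × 1.00866 = 64.52934 u
Mass defect Δm = 64.52934 − 63.92914 = 0.60020 u

0.6002 u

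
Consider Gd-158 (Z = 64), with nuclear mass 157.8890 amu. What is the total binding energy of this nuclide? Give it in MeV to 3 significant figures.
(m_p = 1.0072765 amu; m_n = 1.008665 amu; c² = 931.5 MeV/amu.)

Total constituent mass: 64 × 1.0072765 + 94 × 1.008665 = 159.2802060 amu
Δm = 159.2802060 − 157.8890 = 1.3912060 amu
Converting to energy: 1.3912060 amu × 931.5 MeV/amu = 1295.91 MeV

1300 MeV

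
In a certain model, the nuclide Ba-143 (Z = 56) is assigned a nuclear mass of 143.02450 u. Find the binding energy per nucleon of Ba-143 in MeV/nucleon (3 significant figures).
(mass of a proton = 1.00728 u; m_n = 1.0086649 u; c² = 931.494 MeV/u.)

The nucleus contains 56 protons and 143 − 56 = 87 neutrons.
Σm = 56·m_p + 87·m_n = 56.40768 + 87.7538463 = 144.1615263 u
Mass defect Δm = 144.1615263 − 143.02450 = 1.1370263 u
Converting to energy: 1.1370263 u × 931.494 MeV/u = 1059.13 MeV
Per nucleon: 1059.13 / 143 = 7.407 MeV

7.41 MeV/nucleon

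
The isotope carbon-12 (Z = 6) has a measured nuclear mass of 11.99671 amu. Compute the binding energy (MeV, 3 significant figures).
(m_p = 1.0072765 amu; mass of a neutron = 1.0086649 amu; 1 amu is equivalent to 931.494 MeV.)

92.2 MeV

Total constituent mass: 6 × 1.0072765 + 6 × 1.0086649 = 12.0956484 amu
The mass defect is 12.0956484 − 11.99671 = 0.0989384 amu.
Binding energy = Δm·c² = 0.0989384 × 931.494 MeV/amu = 92.1605 MeV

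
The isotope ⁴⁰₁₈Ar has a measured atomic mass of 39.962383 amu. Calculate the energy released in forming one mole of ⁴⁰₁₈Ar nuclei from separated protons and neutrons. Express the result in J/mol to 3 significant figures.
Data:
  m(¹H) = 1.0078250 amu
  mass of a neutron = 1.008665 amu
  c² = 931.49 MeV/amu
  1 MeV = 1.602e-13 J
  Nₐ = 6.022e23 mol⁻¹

With 18 protons and 22 neutrons (A = 40):
Mass of separated nucleons = 18(1.0078250) + 22(1.008665) = 18.1408500 + 22.190630 = 40.3314800 amu
Δm = 40.3314800 − 39.962383 = 0.3690970 amu
E_B = 0.3690970 × 931.49 = 343.810 MeV
Per nucleus in joules: 343.810 MeV × 1.602e-13 J/MeV = 5.5078e-11 J
Per mole: 5.5078e-11 J × 6.022e23 mol⁻¹ = 3.3168e+13 J/mol

3.32e+13 J/mol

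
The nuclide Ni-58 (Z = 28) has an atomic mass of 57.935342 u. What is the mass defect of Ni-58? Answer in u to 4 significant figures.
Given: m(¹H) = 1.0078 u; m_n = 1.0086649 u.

Mass of separated nucleons = 28(1.0078) + 30(1.0086649) = 28.2184 + 30.2599470 = 58.4783470 u
Mass defect Δm = 58.4783470 − 57.935342 = 0.5430050 u

0.5430 u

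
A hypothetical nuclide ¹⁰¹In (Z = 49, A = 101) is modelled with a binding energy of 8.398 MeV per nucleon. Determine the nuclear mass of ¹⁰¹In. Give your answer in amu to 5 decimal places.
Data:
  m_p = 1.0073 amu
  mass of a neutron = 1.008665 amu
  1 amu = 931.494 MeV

100.89770 amu

Total binding energy = 101 × 8.398 = 848.198 MeV
Mass defect = 848.198 MeV / (931.494 MeV/amu) = 0.9105781 amu
Constituent mass = 49(1.0073) + 52(1.008665) = 101.808280 amu
Nuclear mass = 101.808280 − 0.9105781 = 100.8977019 amu ≈ 100.89770 amu (to 5 decimal places)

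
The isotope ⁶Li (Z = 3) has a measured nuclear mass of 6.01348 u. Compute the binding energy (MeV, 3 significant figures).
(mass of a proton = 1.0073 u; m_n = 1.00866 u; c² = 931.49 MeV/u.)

32.0 MeV

The nucleus contains 3 protons and 6 − 3 = 3 neutrons.
Mass of separated nucleons = 3(1.0073) + 3(1.00866) = 3.0219 + 3.02598 = 6.04788 u
Mass defect Δm = 6.04788 − 6.01348 = 0.03440 u
Binding energy = Δm·c² = 0.03440 × 931.49 MeV/u = 32.0433 MeV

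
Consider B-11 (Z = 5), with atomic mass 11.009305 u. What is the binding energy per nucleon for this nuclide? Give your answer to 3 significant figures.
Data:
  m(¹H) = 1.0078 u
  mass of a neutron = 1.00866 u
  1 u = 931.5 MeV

With 5 protons and 6 neutrons (A = 11):
Total constituent mass: 5 × 1.0078 + 6 × 1.00866 = 11.09096 u
Mass defect Δm = 11.09096 − 11.009305 = 0.081655 u
Converting to energy: 0.081655 u × 931.5 MeV/u = 76.0616 MeV
Per nucleon: 76.0616 / 11 = 6.9147 MeV

6.91 MeV/nucleon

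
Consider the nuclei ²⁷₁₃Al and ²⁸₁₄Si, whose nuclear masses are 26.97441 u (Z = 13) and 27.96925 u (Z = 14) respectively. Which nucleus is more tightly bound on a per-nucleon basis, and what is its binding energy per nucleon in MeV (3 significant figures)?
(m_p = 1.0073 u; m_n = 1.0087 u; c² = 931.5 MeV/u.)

²⁷₁₃Al: Σm = 13(1.0073) + 14(1.0087) = 27.2167 u; Δm = 0.24229 u; E_B = 225.69 MeV; E_B/A = 8.359 MeV
²⁸₁₄Si: Σm = 14(1.0073) + 14(1.0087) = 28.2240 u; Δm = 0.25475 u; E_B = 237.2996 MeV; E_B/A = 8.47499 MeV
²⁸₁₄Si has the higher binding energy per nucleon, so it is the more tightly bound nucleus.

²⁸₁₄Si; 8.47 MeV/nucleon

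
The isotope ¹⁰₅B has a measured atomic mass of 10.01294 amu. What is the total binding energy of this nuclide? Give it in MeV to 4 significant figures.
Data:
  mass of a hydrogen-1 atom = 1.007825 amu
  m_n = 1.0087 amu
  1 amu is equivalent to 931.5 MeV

64.91 MeV

Z = 5, so N = A − Z = 10 − 5 = 5.
Σm = 5·m(¹H) + 5·m_n = 5.039125 + 5.0435 = 10.082625 amu
Mass defect Δm = 10.082625 − 10.01294 = 0.069685 amu
E_B = 0.069685 × 931.5 = 64.9116 MeV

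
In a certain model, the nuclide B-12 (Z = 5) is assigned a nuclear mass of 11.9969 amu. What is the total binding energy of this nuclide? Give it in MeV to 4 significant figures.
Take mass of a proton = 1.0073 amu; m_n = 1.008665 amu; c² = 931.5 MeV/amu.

Mass of separated nucleons = 5(1.0073) + 7(1.008665) = 5.0365 + 7.060655 = 12.097155 amu
Δm = 12.097155 − 11.9969 = 0.100255 amu
Converting to energy: 0.100255 amu × 931.5 MeV/amu = 93.3875 MeV

93.39 MeV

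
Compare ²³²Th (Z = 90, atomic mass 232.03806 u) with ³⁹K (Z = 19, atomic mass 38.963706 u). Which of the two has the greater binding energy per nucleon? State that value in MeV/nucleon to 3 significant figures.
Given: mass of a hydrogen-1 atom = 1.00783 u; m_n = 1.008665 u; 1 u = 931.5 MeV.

³⁹K; 8.56 MeV/nucleon

²³²Th: Σm = 90(1.00783) + 142(1.008665) = 233.935130 u; Δm = 1.897070 u; E_B = 1767.1 MeV; E_B/A = 7.617 MeV
³⁹K: Σm = 19(1.00783) + 20(1.008665) = 39.322070 u; Δm = 0.358364 u; E_B = 333.82 MeV; E_B/A = 8.559 MeV
³⁹K has the higher binding energy per nucleon, so it is the more tightly bound nucleus.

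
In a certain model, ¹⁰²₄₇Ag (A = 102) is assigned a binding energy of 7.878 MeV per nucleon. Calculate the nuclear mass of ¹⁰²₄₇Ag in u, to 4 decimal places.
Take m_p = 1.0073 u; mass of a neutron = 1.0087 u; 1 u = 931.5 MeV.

Total binding energy = 102 × 7.878 = 803.556 MeV
Mass defect = 803.556 MeV / (931.5 MeV/u) = 0.862647 u
Constituent mass = 47(1.0073) + 55(1.0087) = 102.8216 u
Nuclear mass = 102.8216 − 0.862647 = 101.958953 u ≈ 101.9590 u (to 4 decimal places)

101.9590 u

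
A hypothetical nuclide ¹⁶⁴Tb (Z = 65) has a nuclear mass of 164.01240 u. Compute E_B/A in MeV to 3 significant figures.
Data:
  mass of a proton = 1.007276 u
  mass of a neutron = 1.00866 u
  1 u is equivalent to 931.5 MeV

7.49 MeV/nucleon

Total constituent mass: 65 × 1.007276 + 99 × 1.00866 = 165.330280 u
The mass defect is 165.330280 − 164.01240 = 1.317880 u.
Converting to energy: 1.317880 u × 931.5 MeV/u = 1227.61 MeV
Dividing by A = 164 gives 7.485 MeV per nucleon.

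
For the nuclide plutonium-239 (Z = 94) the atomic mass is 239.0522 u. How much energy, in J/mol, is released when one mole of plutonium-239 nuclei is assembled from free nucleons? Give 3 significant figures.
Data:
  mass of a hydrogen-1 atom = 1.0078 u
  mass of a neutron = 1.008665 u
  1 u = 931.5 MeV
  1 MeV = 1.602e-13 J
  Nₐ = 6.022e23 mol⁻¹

Z = 94, so N = A − Z = 239 − 94 = 145.
Total constituent mass: 94 × 1.0078 + 145 × 1.008665 = 240.989625 u
The mass defect is 240.989625 − 239.0522 = 1.937425 u.
Binding energy = Δm·c² = 1.937425 × 931.5 MeV/u = 1804.71 MeV
Per nucleus in joules: 1804.71 MeV × 1.602e-13 J/MeV = 2.8911e-10 J
Per mole: 2.8911e-10 J × 6.022e23 mol⁻¹ = 1.7410e+14 J/mol

1.74e+14 J/mol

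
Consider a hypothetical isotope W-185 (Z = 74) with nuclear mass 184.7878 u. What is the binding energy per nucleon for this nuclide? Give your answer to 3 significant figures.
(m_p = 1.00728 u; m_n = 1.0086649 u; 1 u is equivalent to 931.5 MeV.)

With 74 protons and 111 neutrons (A = 185):
Σm = 74·m_p + 111·m_n = 74.53872 + 111.9618039 = 186.5005239 u
Δm = 186.5005239 − 184.7878 = 1.7127239 u
Converting to energy: 1.7127239 u × 931.5 MeV/u = 1595.40 MeV
BE/A = 1595.40 MeV / 185 = 8.624 MeV/nucleon

8.62 MeV/nucleon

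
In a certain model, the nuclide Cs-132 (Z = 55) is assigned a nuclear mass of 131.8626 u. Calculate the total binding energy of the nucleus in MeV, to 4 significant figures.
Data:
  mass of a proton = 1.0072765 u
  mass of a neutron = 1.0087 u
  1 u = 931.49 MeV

1125 MeV

Z = 55, so N = A − Z = 132 − 55 = 77.
Total constituent mass: 55 × 1.0072765 + 77 × 1.0087 = 133.0701075 u
Δm = 133.0701075 − 131.8626 = 1.2075075 u
Binding energy = Δm·c² = 1.2075075 × 931.49 MeV/u = 1124.78 MeV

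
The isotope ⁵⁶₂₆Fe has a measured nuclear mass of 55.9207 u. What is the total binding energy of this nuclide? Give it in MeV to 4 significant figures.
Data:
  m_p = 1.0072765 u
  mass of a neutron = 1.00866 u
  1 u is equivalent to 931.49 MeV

492.1 MeV

Z = 26, so N = A − Z = 56 − 26 = 30.
Σm = 26·m_p + 30·m_n = 26.1891890 + 30.25980 = 56.4489890 u
Δm = 56.4489890 − 55.9207 = 0.5282890 u
E_B = 0.5282890 × 931.49 = 492.096 MeV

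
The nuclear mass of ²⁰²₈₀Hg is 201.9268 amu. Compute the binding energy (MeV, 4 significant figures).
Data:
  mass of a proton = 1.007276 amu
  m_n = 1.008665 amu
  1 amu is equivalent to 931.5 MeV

1595 MeV

Z = 80, so N = A − Z = 202 − 80 = 122.
Mass of separated nucleons = 80(1.007276) + 122(1.008665) = 80.582080 + 123.057130 = 203.639210 amu
Δm = 203.639210 − 201.9268 = 1.712410 amu
E_B = 1.712410 × 931.5 = 1595.11 MeV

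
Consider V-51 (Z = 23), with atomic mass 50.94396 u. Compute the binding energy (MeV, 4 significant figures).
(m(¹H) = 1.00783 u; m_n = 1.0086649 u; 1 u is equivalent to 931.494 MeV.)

446.0 MeV

With 23 protons and 28 neutrons (A = 51):
Total constituent mass: 23 × 1.00783 + 28 × 1.0086649 = 51.4227072 u
The mass defect is 51.4227072 − 50.94396 = 0.4787472 u.
Converting to energy: 0.4787472 u × 931.494 MeV/u = 445.950 MeV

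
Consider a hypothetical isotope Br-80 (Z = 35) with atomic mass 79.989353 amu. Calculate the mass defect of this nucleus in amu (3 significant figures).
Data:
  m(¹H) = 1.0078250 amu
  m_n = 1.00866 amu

0.674 amu

Σm = 35·m(¹H) + 45·m_n = 35.2738750 + 45.38970 = 80.6635750 amu
The mass defect is 80.6635750 − 79.989353 = 0.6742220 amu.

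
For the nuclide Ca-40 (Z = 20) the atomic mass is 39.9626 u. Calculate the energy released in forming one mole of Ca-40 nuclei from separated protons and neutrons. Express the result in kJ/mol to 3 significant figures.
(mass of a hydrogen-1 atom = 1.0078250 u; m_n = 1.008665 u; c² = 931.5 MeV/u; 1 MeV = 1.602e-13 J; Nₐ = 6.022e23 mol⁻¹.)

Z = 20, so N = A − Z = 40 − 20 = 20.
Mass of separated nucleons = 20(1.0078250) + 20(1.008665) = 20.1565000 + 20.173300 = 40.3298000 u
Δm = 40.3298000 − 39.9626 = 0.3672000 u
Binding energy = Δm·c² = 0.3672000 × 931.5 MeV/u = 342.047 MeV
Per nucleus in joules: 342.047 MeV × 1.602e-13 J/MeV = 5.4796e-11 J
Per mole: 5.4796e-11 J × 6.022e23 mol⁻¹ = 3.2998e+13 J/mol

3.30e+10 kJ/mol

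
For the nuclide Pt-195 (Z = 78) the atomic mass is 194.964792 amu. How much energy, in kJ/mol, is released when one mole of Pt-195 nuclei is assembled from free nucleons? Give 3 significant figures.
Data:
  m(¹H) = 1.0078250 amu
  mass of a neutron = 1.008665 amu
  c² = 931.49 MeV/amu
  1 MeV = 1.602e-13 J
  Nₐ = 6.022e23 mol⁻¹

Mass of separated nucleons = 78(1.0078250) + 117(1.008665) = 78.6103500 + 118.013805 = 196.6241550 amu
Mass defect Δm = 196.6241550 − 194.964792 = 1.6593630 amu
Converting to energy: 1.6593630 amu × 931.49 MeV/amu = 1545.68 MeV
Per nucleus in joules: 1545.68 MeV × 1.602e-13 J/MeV = 2.4762e-10 J
Per mole: 2.4762e-10 J × 6.022e23 mol⁻¹ = 1.4912e+14 J/mol

1.49e+11 kJ/mol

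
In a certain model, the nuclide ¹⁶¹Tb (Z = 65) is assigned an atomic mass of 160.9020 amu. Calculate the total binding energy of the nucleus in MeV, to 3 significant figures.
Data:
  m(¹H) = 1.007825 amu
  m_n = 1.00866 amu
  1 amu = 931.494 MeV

1340 MeV

With 65 protons and 96 neutrons (A = 161):
Mass of separated nucleons = 65(1.007825) + 96(1.00866) = 65.508625 + 96.83136 = 162.339985 amu
Mass defect Δm = 162.339985 − 160.9020 = 1.437985 amu
Binding energy = Δm·c² = 1.437985 × 931.494 MeV/amu = 1339.47 MeV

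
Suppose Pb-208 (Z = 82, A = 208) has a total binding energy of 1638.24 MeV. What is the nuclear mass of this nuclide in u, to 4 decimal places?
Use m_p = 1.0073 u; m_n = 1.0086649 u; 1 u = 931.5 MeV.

207.9317 u

Mass defect = 1638.24 MeV / (931.5 MeV/u) = 1.758712 u
Constituent mass = 82(1.0073) + 126(1.0086649) = 209.6903774 u
Nuclear mass = 209.6903774 − 1.758712 = 207.9316654 u ≈ 207.9317 u (to 4 decimal places)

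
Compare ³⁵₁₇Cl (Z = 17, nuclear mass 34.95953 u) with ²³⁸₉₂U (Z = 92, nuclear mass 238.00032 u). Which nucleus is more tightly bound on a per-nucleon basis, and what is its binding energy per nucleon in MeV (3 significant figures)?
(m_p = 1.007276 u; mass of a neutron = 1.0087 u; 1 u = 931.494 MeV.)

³⁵₁₇Cl: Σm = 17(1.007276) + 18(1.0087) = 35.280292 u; Δm = 0.320762 u; E_B = 298.79 MeV; E_B/A = 8.537 MeV
²³⁸₉₂U: Σm = 92(1.007276) + 146(1.0087) = 239.939592 u; Δm = 1.939272 u; E_B = 1806.4 MeV; E_B/A = 7.590 MeV
³⁵₁₇Cl has the higher binding energy per nucleon, so it is the more tightly bound nucleus.

³⁵₁₇Cl; 8.54 MeV/nucleon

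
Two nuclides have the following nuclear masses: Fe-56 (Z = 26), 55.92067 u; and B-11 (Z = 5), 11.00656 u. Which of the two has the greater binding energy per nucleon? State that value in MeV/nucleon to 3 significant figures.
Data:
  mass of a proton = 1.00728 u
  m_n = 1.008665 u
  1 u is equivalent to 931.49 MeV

Fe-56; 8.79 MeV/nucleon

Fe-56: Σm = 26(1.00728) + 30(1.008665) = 56.449230 u; Δm = 0.528560 u; E_B = 492.35 MeV; E_B/A = 8.792 MeV
B-11: Σm = 5(1.00728) + 6(1.008665) = 11.088390 u; Δm = 0.081830 u; E_B = 76.224 MeV; E_B/A = 6.929 MeV
Fe-56 has the higher binding energy per nucleon, so it is the more tightly bound nucleus.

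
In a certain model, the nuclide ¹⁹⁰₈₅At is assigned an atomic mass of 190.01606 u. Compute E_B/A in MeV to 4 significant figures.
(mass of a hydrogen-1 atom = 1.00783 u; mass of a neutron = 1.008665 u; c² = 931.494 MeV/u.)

Z = 85, so N = A − Z = 190 − 85 = 105.
Σm = 85·m(¹H) + 105·m_n = 85.66555 + 105.909825 = 191.575375 u
Δm = 191.575375 − 190.01606 = 1.559315 u
E_B = 1.559315 × 931.494 = 1452.49 MeV
Per nucleon: 1452.49 / 190 = 7.645 MeV

7.645 MeV/nucleon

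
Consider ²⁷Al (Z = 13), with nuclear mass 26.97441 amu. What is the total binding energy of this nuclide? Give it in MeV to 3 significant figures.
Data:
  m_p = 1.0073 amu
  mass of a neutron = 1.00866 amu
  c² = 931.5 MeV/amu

225 MeV

With 13 protons and 14 neutrons (A = 27):
Mass of separated nucleons = 13(1.0073) + 14(1.00866) = 13.0949 + 14.12124 = 27.21614 amu
Δm = 27.21614 − 26.97441 = 0.24173 amu
E_B = 0.24173 × 931.5 = 225.171 MeV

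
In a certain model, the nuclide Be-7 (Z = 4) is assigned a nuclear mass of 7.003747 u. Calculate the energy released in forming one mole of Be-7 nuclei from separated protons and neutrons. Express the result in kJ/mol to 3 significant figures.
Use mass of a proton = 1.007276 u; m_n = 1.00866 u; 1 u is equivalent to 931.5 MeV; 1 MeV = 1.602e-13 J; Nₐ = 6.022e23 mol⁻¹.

4.61e+09 kJ/mol

Total constituent mass: 4 × 1.007276 + 3 × 1.00866 = 7.055084 u
The mass defect is 7.055084 − 7.003747 = 0.051337 u.
Binding energy = Δm·c² = 0.051337 × 931.5 MeV/u = 47.8204 MeV
Per nucleus in joules: 47.8204 MeV × 1.602e-13 J/MeV = 7.6608e-12 J
Per mole: 7.6608e-12 J × 6.022e23 mol⁻¹ = 4.6133e+12 J/mol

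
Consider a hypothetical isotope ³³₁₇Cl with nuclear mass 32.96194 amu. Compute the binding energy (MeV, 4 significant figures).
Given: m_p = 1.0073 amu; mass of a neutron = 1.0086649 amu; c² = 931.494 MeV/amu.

With 17 protons and 16 neutrons (A = 33):
Total constituent mass: 17 × 1.0073 + 16 × 1.0086649 = 33.2627384 amu
Δm = 33.2627384 − 32.96194 = 0.3007984 amu
E_B = 0.3007984 × 931.494 = 280.192 MeV

280.2 MeV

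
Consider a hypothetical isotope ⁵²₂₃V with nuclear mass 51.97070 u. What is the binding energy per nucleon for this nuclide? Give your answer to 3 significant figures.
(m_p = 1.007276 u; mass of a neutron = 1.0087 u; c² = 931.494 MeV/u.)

8.04 MeV/nucleon

With 23 protons and 29 neutrons (A = 52):
Total constituent mass: 23 × 1.007276 + 29 × 1.0087 = 52.419648 u
Δm = 52.419648 − 51.97070 = 0.448948 u
Binding energy = Δm·c² = 0.448948 × 931.494 MeV/u = 418.192 MeV
BE/A = 418.192 MeV / 52 = 8.042 MeV/nucleon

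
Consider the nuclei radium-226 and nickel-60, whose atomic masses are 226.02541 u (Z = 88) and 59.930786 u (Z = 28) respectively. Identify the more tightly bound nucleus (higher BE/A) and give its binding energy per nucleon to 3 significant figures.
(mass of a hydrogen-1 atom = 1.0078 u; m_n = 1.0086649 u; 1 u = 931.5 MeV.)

nickel-60; 8.77 MeV/nucleon

radium-226: Σm = 88(1.0078) + 138(1.0086649) = 227.8821562 u; Δm = 1.8567462 u; E_B = 1729.6 MeV; E_B/A = 7.653 MeV
nickel-60: Σm = 28(1.0078) + 32(1.0086649) = 60.4956768 u; Δm = 0.5648908 u; E_B = 526.20 MeV; E_B/A = 8.770 MeV
nickel-60 has the higher binding energy per nucleon, so it is the more tightly bound nucleus.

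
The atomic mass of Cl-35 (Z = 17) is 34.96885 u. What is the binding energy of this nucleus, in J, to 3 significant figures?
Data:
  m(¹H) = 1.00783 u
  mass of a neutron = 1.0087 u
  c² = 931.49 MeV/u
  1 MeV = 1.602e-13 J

4.79e-11 J

With 17 protons and 18 neutrons (A = 35):
Total constituent mass: 17 × 1.00783 + 18 × 1.0087 = 35.28971 u
The mass defect is 35.28971 − 34.96885 = 0.32086 u.
Converting to energy: 0.32086 u × 931.49 MeV/u = 298.878 MeV
In joules: 298.878 MeV × 1.602e-13 J/MeV = 4.7880e-11 J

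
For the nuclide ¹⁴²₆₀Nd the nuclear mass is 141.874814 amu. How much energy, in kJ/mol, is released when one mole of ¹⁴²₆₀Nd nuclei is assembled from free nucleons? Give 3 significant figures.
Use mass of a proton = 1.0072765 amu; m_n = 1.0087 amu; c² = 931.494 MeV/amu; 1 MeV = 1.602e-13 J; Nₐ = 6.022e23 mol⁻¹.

With 60 protons and 82 neutrons (A = 142):
Total constituent mass: 60 × 1.0072765 + 82 × 1.0087 = 143.1499900 amu
The mass defect is 143.1499900 − 141.874814 = 1.2751760 amu.
Converting to energy: 1.2751760 amu × 931.494 MeV/amu = 1187.82 MeV
Per nucleus in joules: 1187.82 MeV × 1.602e-13 J/MeV = 1.9029e-10 J
Per mole: 1.9029e-10 J × 6.022e23 mol⁻¹ = 1.1459e+14 J/mol

1.15e+11 kJ/mol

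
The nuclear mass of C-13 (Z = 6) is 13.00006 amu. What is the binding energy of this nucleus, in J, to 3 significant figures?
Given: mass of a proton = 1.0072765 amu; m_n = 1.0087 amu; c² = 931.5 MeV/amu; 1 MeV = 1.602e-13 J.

Z = 6, so N = A − Z = 13 − 6 = 7.
Total constituent mass: 6 × 1.0072765 + 7 × 1.0087 = 13.1045590 amu
Mass defect Δm = 13.1045590 − 13.00006 = 0.1044990 amu
E_B = 0.1044990 × 931.5 = 97.3408 MeV
In joules: 97.3408 MeV × 1.602e-13 J/MeV = 1.5594e-11 J

1.56e-11 J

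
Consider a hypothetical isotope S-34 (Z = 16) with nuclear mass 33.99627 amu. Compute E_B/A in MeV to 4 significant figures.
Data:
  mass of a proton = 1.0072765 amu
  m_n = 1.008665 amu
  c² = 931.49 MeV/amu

7.565 MeV/nucleon

The nucleus contains 16 protons and 34 − 16 = 18 neutrons.
Total constituent mass: 16 × 1.0072765 + 18 × 1.008665 = 34.2723940 amu
The mass defect is 34.2723940 − 33.99627 = 0.2761240 amu.
E_B = 0.2761240 × 931.49 = 257.207 MeV
BE/A = 257.207 MeV / 34 = 7.565 MeV/nucleon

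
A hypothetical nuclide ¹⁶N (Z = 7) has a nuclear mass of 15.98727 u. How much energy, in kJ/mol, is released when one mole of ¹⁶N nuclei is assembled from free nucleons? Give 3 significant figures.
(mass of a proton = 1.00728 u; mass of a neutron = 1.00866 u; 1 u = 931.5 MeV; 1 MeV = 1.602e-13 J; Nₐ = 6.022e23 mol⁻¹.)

The nucleus contains 7 protons and 16 − 7 = 9 neutrons.
Σm = 7·m_p + 9·m_n = 7.05096 + 9.07794 = 16.12890 u
Mass defect Δm = 16.12890 − 15.98727 = 0.14163 u
Binding energy = Δm·c² = 0.14163 × 931.5 MeV/u = 131.928 MeV
Per nucleus in joules: 131.928 MeV × 1.602e-13 J/MeV = 2.1135e-11 J
Per mole: 2.1135e-11 J × 6.022e23 mol⁻¹ = 1.2727e+13 J/mol

1.27e+10 kJ/mol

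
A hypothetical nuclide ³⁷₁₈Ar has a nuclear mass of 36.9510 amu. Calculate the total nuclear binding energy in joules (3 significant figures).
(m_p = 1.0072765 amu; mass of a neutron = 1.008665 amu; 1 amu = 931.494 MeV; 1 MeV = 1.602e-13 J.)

The nucleus contains 18 protons and 37 − 18 = 19 neutrons.
Total constituent mass: 18 × 1.0072765 + 19 × 1.008665 = 37.2956120 amu
Mass defect Δm = 37.2956120 − 36.9510 = 0.3446120 amu
Binding energy = Δm·c² = 0.3446120 × 931.494 MeV/amu = 321.004 MeV
In joules: 321.004 MeV × 1.602e-13 J/MeV = 5.1425e-11 J

5.14e-11 J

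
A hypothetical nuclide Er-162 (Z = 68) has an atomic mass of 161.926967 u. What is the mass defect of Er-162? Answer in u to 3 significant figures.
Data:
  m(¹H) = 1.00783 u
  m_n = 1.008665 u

The nucleus contains 68 protons and 162 − 68 = 94 neutrons.
Σm = 68·m(¹H) + 94·m_n = 68.53244 + 94.814510 = 163.346950 u
The mass defect is 163.346950 − 161.926967 = 1.419983 u.

1.42 u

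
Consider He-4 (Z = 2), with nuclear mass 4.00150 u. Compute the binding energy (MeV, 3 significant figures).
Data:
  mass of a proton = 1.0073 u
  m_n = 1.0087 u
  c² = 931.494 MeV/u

28.4 MeV

With 2 protons and 2 neutrons (A = 4):
Mass of separated nucleons = 2(1.0073) + 2(1.0087) = 2.0146 + 2.0174 = 4.0320 u
Δm = 4.0320 − 4.00150 = 0.03050 u
E_B = 0.03050 × 931.494 = 28.4106 MeV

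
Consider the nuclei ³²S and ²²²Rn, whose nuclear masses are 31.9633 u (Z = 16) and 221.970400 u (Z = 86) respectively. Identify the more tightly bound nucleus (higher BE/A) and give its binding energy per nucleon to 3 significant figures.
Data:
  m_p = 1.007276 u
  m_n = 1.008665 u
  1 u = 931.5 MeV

³²S; 8.49 MeV/nucleon

³²S: Σm = 16(1.007276) + 16(1.008665) = 32.255056 u; Δm = 0.291756 u; E_B = 271.77 MeV; E_B/A = 8.493 MeV
²²²Rn: Σm = 86(1.007276) + 136(1.008665) = 223.804176 u; Δm = 1.833776 u; E_B = 1708.16 MeV; E_B/A = 7.694 MeV
³²S has the higher binding energy per nucleon, so it is the more tightly bound nucleus.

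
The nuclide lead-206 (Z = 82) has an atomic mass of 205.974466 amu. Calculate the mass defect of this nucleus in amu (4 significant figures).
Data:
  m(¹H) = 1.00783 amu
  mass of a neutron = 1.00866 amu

With 82 protons and 124 neutrons (A = 206):
Σm = 82·m(¹H) + 124·m_n = 82.64206 + 125.07384 = 207.71590 amu
Mass defect Δm = 207.71590 − 205.974466 = 1.741434 amu

1.741 amu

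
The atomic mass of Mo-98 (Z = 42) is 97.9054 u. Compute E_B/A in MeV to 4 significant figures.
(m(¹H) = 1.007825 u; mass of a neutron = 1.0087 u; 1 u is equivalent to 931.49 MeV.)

Mass of separated nucleons = 42(1.007825) + 56(1.0087) = 42.328650 + 56.4872 = 98.815850 u
The mass defect is 98.815850 − 97.9054 = 0.910450 u.
E_B = 0.910450 × 931.49 = 848.075 MeV
Dividing by A = 98 gives 8.654 MeV per nucleon.

8.654 MeV/nucleon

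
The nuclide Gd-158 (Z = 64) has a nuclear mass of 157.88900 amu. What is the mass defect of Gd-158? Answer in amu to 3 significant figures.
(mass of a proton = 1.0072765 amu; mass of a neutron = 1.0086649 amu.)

Total constituent mass: 64 × 1.0072765 + 94 × 1.0086649 = 159.2801966 amu
Δm = 159.2801966 − 157.88900 = 1.3911966 amu

1.39 amu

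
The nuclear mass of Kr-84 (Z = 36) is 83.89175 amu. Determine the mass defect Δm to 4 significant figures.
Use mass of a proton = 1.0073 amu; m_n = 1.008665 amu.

Mass of separated nucleons = 36(1.0073) + 48(1.008665) = 36.2628 + 48.415920 = 84.678720 amu
Δm = 84.678720 − 83.89175 = 0.786970 amu

0.7870 amu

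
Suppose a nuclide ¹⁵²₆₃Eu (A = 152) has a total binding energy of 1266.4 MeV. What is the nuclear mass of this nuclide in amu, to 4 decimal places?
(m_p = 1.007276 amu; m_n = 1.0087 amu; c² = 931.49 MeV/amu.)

151.8731 amu

Mass defect = 1266.4 MeV / (931.49 MeV/amu) = 1.359542 amu
Constituent mass = 63(1.007276) + 89(1.0087) = 153.232688 amu
Nuclear mass = 153.232688 − 1.359542 = 151.873146 amu ≈ 151.8731 amu (to 4 decimal places)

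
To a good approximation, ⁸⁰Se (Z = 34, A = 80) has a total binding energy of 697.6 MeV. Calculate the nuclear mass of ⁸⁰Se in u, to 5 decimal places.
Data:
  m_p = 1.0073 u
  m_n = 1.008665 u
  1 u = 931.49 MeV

79.89788 u

Mass defect = 697.6 MeV / (931.49 MeV/u) = 0.7489077 u
Constituent mass = 34(1.0073) + 46(1.008665) = 80.646790 u
Nuclear mass = 80.646790 − 0.7489077 = 79.8978823 u ≈ 79.89788 u (to 5 decimal places)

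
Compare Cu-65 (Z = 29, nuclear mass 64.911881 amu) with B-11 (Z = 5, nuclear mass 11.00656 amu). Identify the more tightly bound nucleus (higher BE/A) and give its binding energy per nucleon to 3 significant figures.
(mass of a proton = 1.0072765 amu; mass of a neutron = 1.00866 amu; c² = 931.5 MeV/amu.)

Cu-65; 8.75 MeV/nucleon

Cu-65: Σm = 29(1.0072765) + 36(1.00866) = 65.5227785 amu; Δm = 0.6108975 amu; E_B = 569.05 MeV; E_B/A = 8.7546 MeV
B-11: Σm = 5(1.0072765) + 6(1.00866) = 11.0883425 amu; Δm = 0.0817825 amu; E_B = 76.180 MeV; E_B/A = 6.925 MeV
Cu-65 has the higher binding energy per nucleon, so it is the more tightly bound nucleus.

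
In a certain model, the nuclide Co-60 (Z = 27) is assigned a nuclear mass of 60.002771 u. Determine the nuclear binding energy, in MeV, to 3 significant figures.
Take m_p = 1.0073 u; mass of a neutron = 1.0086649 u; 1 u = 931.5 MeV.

Total constituent mass: 27 × 1.0073 + 33 × 1.0086649 = 60.4830417 u
Mass defect Δm = 60.4830417 − 60.002771 = 0.4802707 u
E_B = 0.4802707 × 931.5 = 447.372 MeV

447 MeV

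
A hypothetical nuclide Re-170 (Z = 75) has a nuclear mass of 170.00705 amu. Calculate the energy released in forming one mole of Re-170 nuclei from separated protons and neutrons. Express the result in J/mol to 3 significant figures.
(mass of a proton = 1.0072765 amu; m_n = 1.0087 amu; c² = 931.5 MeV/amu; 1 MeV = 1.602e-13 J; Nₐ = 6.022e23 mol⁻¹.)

Total constituent mass: 75 × 1.0072765 + 95 × 1.0087 = 171.3722375 amu
The mass defect is 171.3722375 − 170.00705 = 1.3651875 amu.
E_B = 1.3651875 × 931.5 = 1271.67 MeV
Per nucleus in joules: 1271.67 MeV × 1.602e-13 J/MeV = 2.0372e-10 J
Per mole: 2.0372e-10 J × 6.022e23 mol⁻¹ = 1.2268e+14 J/mol

1.23e+14 J/mol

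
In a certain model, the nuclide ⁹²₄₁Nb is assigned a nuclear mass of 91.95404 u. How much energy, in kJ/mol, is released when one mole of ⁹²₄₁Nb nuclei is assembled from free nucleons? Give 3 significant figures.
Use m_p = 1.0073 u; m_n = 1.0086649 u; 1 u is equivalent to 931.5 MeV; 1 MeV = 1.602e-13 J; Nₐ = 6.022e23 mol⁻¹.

7.07e+10 kJ/mol

The nucleus contains 41 protons and 92 − 41 = 51 neutrons.
Mass of separated nucleons = 41(1.0073) + 51(1.0086649) = 41.2993 + 51.4419099 = 92.7412099 u
The mass defect is 92.7412099 − 91.95404 = 0.7871699 u.
Binding energy = Δm·c² = 0.7871699 × 931.5 MeV/u = 733.249 MeV
Per nucleus in joules: 733.249 MeV × 1.602e-13 J/MeV = 1.1747e-10 J
Per mole: 1.1747e-10 J × 6.022e23 mol⁻¹ = 7.0740e+13 J/mol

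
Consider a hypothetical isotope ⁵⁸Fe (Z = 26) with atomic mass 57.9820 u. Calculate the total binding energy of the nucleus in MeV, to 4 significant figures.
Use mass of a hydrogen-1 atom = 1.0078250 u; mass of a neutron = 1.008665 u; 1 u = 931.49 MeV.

464.6 MeV

Σm = 26·m(¹H) + 32·m_n = 26.2034500 + 32.277280 = 58.4807300 u
Mass defect Δm = 58.4807300 − 57.9820 = 0.4987300 u
E_B = 0.4987300 × 931.49 = 464.562 MeV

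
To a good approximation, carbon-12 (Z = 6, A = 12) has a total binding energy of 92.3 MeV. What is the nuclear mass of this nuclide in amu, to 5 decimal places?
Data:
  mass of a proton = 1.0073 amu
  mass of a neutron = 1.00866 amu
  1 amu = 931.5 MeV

Mass defect = 92.3 MeV / (931.5 MeV/amu) = 0.0990875 amu
Constituent mass = 6(1.0073) + 6(1.00866) = 12.09576 amu
Nuclear mass = 12.09576 − 0.0990875 = 11.9966725 amu ≈ 11.99667 amu (to 5 decimal places)

11.99667 amu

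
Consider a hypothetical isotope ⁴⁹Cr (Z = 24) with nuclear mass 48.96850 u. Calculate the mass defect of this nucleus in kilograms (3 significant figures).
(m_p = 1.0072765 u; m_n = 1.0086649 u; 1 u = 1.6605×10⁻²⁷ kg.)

With 24 protons and 25 neutrons (A = 49):
Total constituent mass: 24 × 1.0072765 + 25 × 1.0086649 = 49.3912585 u
Mass defect Δm = 49.3912585 − 48.96850 = 0.4227585 u
In SI units: 0.4227585 u × 1.6605×10⁻²⁷ kg/u = 7.0199e-28 kg

7.02e-28 kg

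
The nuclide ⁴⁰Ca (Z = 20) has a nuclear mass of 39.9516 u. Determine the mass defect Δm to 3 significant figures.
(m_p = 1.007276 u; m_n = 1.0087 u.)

Σm = 20·m_p + 20·m_n = 20.145520 + 20.1740 = 40.319520 u
Δm = 40.319520 − 39.9516 = 0.367920 u

0.368 u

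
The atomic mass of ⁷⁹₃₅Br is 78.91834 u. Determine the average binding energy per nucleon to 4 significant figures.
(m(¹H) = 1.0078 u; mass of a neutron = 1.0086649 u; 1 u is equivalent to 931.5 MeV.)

8.677 MeV/nucleon

Z = 35, so N = A − Z = 79 − 35 = 44.
Σm = 35·m(¹H) + 44·m_n = 35.2730 + 44.3812556 = 79.6542556 u
Mass defect Δm = 79.6542556 − 78.91834 = 0.7359156 u
Binding energy = Δm·c² = 0.7359156 × 931.5 MeV/u = 685.505 MeV
Dividing by A = 79 gives 8.677 MeV per nucleon.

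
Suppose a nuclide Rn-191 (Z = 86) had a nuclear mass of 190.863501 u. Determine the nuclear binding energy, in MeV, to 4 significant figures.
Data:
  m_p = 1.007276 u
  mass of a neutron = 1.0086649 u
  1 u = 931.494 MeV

Σm = 86·m_p + 105·m_n = 86.625736 + 105.9098145 = 192.5355505 u
The mass defect is 192.5355505 − 190.863501 = 1.6720495 u.
E_B = 1.6720495 × 931.494 = 1557.50 MeV

1558 MeV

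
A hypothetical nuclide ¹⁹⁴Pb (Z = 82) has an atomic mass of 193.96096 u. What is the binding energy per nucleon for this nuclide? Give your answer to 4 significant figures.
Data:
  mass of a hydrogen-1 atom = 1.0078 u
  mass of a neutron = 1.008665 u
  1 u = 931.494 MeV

7.918 MeV/nucleon

Z = 82, so N = A − Z = 194 − 82 = 112.
Σm = 82·m(¹H) + 112·m_n = 82.6396 + 112.970480 = 195.610080 u
Mass defect Δm = 195.610080 − 193.96096 = 1.649120 u
Converting to energy: 1.649120 u × 931.494 MeV/u = 1536.15 MeV
Dividing by A = 194 gives 7.918 MeV per nucleon.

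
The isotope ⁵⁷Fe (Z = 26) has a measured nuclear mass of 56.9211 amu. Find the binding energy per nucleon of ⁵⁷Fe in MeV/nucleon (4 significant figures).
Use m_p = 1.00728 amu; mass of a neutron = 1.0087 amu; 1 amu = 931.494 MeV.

8.790 MeV/nucleon

The nucleus contains 26 protons and 57 − 26 = 31 neutrons.
Σm = 26·m_p + 31·m_n = 26.18928 + 31.2697 = 57.45898 amu
The mass defect is 57.45898 − 56.9211 = 0.53788 amu.
Binding energy = Δm·c² = 0.53788 × 931.494 MeV/amu = 501.032 MeV
Per nucleon: 501.032 / 57 = 8.790 MeV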